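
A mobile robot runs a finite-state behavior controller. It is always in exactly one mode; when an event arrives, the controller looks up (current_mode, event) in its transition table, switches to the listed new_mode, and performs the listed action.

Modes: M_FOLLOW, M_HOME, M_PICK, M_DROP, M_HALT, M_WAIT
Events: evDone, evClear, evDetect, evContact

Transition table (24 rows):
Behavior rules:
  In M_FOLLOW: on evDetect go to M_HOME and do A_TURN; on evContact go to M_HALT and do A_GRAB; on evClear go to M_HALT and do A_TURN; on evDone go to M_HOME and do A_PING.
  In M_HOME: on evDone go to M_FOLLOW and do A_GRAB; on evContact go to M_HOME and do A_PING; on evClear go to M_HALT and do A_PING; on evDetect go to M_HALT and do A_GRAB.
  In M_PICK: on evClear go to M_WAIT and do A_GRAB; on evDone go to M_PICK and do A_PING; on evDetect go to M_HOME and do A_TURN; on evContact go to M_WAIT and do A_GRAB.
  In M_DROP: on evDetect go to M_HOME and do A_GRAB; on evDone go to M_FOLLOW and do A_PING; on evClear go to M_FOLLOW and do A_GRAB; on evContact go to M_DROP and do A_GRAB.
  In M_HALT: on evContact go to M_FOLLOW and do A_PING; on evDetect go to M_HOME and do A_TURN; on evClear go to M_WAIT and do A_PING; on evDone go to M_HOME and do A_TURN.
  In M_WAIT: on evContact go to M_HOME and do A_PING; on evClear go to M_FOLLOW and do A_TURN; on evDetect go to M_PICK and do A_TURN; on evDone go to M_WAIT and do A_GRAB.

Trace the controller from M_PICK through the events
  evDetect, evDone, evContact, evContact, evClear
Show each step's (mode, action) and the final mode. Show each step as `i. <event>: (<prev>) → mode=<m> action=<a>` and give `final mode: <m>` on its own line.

final mode: M_HALT

1. evDetect: (M_PICK) → mode=M_HOME action=A_TURN
2. evDone: (M_HOME) → mode=M_FOLLOW action=A_GRAB
3. evContact: (M_FOLLOW) → mode=M_HALT action=A_GRAB
4. evContact: (M_HALT) → mode=M_FOLLOW action=A_PING
5. evClear: (M_FOLLOW) → mode=M_HALT action=A_TURN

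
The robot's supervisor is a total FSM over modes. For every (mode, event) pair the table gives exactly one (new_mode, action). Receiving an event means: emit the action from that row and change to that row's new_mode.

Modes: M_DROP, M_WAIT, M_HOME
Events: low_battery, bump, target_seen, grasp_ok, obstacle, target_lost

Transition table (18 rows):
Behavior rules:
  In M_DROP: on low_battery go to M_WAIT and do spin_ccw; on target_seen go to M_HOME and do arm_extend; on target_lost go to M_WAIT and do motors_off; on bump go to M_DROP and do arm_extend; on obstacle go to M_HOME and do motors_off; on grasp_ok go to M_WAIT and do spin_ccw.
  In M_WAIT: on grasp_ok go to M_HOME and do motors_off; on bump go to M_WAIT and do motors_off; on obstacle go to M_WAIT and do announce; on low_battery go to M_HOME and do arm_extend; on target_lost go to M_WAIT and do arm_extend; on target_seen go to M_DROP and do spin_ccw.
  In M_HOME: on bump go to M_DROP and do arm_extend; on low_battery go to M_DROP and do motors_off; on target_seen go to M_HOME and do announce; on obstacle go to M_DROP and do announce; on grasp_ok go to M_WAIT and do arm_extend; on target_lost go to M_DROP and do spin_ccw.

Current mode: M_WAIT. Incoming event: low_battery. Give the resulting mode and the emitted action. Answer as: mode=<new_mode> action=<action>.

current mode = M_WAIT; filter table to that mode:
  (M_WAIT, grasp_ok) → (M_HOME, motors_off)
  (M_WAIT, bump) → (M_WAIT, motors_off)
  (M_WAIT, obstacle) → (M_WAIT, announce)
  (M_WAIT, low_battery) → (M_HOME, arm_extend)  ← event matches
  (M_WAIT, target_lost) → (M_WAIT, arm_extend)
  (M_WAIT, target_seen) → (M_DROP, spin_ccw)
event = low_battery selects (M_HOME, arm_extend)

mode=M_HOME action=arm_extend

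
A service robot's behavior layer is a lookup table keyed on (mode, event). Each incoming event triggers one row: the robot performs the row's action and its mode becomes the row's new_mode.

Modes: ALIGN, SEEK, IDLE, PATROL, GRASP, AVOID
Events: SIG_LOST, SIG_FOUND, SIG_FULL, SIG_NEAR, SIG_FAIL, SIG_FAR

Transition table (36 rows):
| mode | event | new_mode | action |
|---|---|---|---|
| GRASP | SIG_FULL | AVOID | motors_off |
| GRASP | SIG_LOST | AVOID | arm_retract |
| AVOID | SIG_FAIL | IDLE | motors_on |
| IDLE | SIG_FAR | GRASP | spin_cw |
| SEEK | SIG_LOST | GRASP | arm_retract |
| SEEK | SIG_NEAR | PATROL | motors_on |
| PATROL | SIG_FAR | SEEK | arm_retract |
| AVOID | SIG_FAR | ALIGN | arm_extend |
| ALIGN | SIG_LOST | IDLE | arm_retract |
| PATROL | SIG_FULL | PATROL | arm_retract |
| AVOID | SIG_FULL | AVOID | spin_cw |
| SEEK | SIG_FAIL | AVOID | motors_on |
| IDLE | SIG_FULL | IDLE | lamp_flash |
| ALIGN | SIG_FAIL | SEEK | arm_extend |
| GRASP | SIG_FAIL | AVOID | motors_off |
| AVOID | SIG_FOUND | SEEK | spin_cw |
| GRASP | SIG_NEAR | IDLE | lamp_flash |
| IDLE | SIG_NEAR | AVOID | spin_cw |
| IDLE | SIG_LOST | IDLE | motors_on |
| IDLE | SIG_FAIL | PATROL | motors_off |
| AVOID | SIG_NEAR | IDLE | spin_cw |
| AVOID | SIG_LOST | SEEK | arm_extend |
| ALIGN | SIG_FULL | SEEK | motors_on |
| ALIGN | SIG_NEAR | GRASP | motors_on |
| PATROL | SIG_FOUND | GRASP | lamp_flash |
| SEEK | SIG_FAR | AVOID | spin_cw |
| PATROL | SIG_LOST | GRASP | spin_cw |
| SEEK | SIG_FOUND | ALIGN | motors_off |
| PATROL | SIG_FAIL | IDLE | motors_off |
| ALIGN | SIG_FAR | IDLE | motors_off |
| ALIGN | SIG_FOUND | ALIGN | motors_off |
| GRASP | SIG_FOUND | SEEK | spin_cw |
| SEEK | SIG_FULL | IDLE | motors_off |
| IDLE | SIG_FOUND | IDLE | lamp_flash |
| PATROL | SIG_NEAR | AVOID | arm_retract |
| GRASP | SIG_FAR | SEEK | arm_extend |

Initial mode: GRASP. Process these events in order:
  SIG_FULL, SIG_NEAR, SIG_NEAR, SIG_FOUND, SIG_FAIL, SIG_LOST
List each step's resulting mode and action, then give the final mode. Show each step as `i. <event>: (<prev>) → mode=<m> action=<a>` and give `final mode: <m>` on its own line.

final mode: SEEK

1. SIG_FULL: (GRASP) → mode=AVOID action=motors_off
2. SIG_NEAR: (AVOID) → mode=IDLE action=spin_cw
3. SIG_NEAR: (IDLE) → mode=AVOID action=spin_cw
4. SIG_FOUND: (AVOID) → mode=SEEK action=spin_cw
5. SIG_FAIL: (SEEK) → mode=AVOID action=motors_on
6. SIG_LOST: (AVOID) → mode=SEEK action=arm_extend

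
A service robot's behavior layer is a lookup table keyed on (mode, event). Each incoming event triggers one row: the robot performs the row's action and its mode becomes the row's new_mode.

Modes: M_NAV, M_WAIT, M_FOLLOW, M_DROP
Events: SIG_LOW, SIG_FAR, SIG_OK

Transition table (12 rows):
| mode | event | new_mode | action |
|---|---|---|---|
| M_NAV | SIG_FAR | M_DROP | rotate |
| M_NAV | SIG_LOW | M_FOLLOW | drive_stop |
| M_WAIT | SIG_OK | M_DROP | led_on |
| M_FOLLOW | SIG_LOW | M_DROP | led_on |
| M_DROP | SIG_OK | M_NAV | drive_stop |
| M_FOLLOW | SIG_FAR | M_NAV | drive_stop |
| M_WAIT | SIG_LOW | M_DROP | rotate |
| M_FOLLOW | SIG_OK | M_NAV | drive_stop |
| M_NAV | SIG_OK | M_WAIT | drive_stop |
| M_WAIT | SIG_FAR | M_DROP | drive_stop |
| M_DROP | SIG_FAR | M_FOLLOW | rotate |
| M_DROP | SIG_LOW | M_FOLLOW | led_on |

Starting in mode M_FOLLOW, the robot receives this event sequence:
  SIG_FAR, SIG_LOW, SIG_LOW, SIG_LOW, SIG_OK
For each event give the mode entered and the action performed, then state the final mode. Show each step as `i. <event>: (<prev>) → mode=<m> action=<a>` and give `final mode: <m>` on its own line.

1. SIG_FAR: (M_FOLLOW) → mode=M_NAV action=drive_stop
2. SIG_LOW: (M_NAV) → mode=M_FOLLOW action=drive_stop
3. SIG_LOW: (M_FOLLOW) → mode=M_DROP action=led_on
4. SIG_LOW: (M_DROP) → mode=M_FOLLOW action=led_on
5. SIG_OK: (M_FOLLOW) → mode=M_NAV action=drive_stop

final mode: M_NAV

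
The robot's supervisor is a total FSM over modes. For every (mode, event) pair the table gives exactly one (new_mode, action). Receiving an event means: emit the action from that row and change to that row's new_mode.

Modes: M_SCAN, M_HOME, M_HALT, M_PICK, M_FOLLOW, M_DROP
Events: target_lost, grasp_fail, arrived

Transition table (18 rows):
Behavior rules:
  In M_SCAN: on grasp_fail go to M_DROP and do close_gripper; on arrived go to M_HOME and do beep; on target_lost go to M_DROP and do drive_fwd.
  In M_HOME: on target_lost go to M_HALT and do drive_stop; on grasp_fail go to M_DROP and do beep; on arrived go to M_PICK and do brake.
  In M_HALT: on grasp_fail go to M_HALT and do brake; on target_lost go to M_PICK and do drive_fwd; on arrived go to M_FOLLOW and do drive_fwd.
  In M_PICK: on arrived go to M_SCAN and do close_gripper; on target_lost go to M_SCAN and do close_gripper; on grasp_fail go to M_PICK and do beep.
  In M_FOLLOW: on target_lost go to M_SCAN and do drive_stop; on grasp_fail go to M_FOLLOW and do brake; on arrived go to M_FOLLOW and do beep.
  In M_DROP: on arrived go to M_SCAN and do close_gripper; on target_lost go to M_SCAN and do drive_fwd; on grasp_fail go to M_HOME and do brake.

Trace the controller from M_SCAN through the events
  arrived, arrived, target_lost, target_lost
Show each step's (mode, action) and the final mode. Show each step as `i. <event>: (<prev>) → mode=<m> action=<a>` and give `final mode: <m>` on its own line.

1. arrived: (M_SCAN) → mode=M_HOME action=beep
2. arrived: (M_HOME) → mode=M_PICK action=brake
3. target_lost: (M_PICK) → mode=M_SCAN action=close_gripper
4. target_lost: (M_SCAN) → mode=M_DROP action=drive_fwd

final mode: M_DROP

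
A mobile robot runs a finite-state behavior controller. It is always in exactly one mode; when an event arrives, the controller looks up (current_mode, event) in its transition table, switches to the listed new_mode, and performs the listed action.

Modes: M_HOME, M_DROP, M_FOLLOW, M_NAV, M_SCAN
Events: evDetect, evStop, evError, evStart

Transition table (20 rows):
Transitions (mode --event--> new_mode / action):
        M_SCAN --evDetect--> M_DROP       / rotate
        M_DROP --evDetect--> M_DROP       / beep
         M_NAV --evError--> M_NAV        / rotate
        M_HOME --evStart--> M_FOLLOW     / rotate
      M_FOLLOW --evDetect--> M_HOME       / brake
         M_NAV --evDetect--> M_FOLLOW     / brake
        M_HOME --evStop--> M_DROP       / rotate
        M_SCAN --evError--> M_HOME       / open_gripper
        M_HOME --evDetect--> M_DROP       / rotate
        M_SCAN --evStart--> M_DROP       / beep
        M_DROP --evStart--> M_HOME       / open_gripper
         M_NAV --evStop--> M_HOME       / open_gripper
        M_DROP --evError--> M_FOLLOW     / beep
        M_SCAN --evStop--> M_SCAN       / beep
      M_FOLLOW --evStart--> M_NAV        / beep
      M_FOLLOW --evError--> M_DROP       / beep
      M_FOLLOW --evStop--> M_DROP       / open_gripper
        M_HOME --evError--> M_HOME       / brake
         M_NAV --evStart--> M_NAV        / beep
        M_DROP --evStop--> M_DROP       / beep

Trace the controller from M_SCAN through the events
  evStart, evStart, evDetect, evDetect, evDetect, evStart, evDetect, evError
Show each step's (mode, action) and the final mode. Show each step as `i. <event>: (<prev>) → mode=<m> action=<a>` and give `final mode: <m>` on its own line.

1. evStart: (M_SCAN) → mode=M_DROP action=beep
2. evStart: (M_DROP) → mode=M_HOME action=open_gripper
3. evDetect: (M_HOME) → mode=M_DROP action=rotate
4. evDetect: (M_DROP) → mode=M_DROP action=beep
5. evDetect: (M_DROP) → mode=M_DROP action=beep
6. evStart: (M_DROP) → mode=M_HOME action=open_gripper
7. evDetect: (M_HOME) → mode=M_DROP action=rotate
8. evError: (M_DROP) → mode=M_FOLLOW action=beep

final mode: M_FOLLOW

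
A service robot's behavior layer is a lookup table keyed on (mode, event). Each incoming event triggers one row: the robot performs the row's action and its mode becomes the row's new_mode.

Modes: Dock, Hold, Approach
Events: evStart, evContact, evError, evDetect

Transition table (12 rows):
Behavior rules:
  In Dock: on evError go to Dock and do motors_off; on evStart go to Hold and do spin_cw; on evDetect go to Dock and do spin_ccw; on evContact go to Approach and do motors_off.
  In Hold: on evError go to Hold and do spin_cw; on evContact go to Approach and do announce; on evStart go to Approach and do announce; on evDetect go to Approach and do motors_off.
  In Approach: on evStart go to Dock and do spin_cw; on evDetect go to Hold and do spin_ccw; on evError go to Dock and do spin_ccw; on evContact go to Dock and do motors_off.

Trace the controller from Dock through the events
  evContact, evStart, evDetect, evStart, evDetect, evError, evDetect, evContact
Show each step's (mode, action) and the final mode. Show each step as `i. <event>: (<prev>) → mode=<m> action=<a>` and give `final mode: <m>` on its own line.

final mode: Approach

1. evContact: (Dock) → mode=Approach action=motors_off
2. evStart: (Approach) → mode=Dock action=spin_cw
3. evDetect: (Dock) → mode=Dock action=spin_ccw
4. evStart: (Dock) → mode=Hold action=spin_cw
5. evDetect: (Hold) → mode=Approach action=motors_off
6. evError: (Approach) → mode=Dock action=spin_ccw
7. evDetect: (Dock) → mode=Dock action=spin_ccw
8. evContact: (Dock) → mode=Approach action=motors_off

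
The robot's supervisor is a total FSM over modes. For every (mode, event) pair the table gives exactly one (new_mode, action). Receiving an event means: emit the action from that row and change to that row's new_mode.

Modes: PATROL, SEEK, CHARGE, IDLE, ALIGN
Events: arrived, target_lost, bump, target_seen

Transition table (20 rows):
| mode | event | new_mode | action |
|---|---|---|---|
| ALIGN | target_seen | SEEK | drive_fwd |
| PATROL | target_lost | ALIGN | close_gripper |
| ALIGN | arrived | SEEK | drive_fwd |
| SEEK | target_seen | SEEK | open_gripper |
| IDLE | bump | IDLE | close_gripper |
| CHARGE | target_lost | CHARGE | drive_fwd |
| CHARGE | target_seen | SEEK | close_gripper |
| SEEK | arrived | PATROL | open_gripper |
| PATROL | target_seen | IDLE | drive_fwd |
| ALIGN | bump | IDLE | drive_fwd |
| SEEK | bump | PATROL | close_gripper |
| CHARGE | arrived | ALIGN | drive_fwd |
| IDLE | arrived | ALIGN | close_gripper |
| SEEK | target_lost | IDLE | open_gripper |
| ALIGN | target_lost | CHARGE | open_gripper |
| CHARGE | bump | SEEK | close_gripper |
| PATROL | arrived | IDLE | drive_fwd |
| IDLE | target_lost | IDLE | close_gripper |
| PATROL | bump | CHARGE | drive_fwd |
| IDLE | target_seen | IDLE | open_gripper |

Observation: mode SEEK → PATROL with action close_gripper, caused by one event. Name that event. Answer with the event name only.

bump

try arrived: (SEEK, arrived) → (PATROL, open_gripper)
try target_lost: (SEEK, target_lost) → (IDLE, open_gripper)
try bump: (SEEK, bump) → (PATROL, close_gripper)  ← matches
try target_seen: (SEEK, target_seen) → (SEEK, open_gripper)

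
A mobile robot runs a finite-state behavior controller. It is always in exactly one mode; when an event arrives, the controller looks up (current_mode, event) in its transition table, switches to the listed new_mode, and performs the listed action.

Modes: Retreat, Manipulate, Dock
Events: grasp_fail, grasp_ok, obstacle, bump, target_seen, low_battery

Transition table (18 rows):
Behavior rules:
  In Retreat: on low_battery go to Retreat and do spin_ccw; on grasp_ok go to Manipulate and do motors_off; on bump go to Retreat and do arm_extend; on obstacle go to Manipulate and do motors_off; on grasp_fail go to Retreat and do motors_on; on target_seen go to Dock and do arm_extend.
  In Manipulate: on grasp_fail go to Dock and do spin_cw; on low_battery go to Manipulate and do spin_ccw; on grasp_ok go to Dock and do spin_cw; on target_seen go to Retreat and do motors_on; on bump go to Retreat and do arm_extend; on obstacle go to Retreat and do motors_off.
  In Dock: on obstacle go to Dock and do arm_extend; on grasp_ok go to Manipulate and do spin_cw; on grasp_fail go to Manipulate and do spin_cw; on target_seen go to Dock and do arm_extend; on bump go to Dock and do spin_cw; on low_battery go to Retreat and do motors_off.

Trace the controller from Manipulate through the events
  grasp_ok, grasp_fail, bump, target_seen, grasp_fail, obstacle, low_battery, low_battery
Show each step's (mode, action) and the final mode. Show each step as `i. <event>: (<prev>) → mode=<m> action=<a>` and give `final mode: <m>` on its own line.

final mode: Retreat

1. grasp_ok: (Manipulate) → mode=Dock action=spin_cw
2. grasp_fail: (Dock) → mode=Manipulate action=spin_cw
3. bump: (Manipulate) → mode=Retreat action=arm_extend
4. target_seen: (Retreat) → mode=Dock action=arm_extend
5. grasp_fail: (Dock) → mode=Manipulate action=spin_cw
6. obstacle: (Manipulate) → mode=Retreat action=motors_off
7. low_battery: (Retreat) → mode=Retreat action=spin_ccw
8. low_battery: (Retreat) → mode=Retreat action=spin_ccw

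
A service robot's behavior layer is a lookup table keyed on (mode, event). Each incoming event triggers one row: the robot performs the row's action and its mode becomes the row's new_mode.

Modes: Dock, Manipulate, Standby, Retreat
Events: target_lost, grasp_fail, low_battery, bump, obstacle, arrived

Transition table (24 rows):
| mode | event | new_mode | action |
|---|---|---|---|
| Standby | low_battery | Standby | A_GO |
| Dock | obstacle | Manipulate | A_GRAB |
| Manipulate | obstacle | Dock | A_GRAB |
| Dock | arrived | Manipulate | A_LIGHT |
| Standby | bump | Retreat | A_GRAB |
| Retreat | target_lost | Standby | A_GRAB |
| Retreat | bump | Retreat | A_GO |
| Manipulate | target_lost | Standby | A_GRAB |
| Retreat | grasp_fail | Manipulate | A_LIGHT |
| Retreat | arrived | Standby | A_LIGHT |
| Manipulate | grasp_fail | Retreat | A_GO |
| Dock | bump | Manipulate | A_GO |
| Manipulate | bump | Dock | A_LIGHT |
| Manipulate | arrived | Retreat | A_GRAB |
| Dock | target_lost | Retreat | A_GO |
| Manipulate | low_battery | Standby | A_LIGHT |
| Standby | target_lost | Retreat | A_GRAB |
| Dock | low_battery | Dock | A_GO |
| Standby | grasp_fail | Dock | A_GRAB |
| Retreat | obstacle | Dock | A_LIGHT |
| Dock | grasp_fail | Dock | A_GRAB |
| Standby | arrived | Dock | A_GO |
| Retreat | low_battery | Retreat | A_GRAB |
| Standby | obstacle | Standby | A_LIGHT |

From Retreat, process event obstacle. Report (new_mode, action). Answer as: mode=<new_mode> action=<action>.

mode=Dock action=A_LIGHT

current mode = Retreat; filter table to that mode:
  (Retreat, target_lost) → (Standby, A_GRAB)
  (Retreat, bump) → (Retreat, A_GO)
  (Retreat, grasp_fail) → (Manipulate, A_LIGHT)
  (Retreat, arrived) → (Standby, A_LIGHT)
  (Retreat, obstacle) → (Dock, A_LIGHT)  ← event matches
  (Retreat, low_battery) → (Retreat, A_GRAB)
event = obstacle selects (Dock, A_LIGHT)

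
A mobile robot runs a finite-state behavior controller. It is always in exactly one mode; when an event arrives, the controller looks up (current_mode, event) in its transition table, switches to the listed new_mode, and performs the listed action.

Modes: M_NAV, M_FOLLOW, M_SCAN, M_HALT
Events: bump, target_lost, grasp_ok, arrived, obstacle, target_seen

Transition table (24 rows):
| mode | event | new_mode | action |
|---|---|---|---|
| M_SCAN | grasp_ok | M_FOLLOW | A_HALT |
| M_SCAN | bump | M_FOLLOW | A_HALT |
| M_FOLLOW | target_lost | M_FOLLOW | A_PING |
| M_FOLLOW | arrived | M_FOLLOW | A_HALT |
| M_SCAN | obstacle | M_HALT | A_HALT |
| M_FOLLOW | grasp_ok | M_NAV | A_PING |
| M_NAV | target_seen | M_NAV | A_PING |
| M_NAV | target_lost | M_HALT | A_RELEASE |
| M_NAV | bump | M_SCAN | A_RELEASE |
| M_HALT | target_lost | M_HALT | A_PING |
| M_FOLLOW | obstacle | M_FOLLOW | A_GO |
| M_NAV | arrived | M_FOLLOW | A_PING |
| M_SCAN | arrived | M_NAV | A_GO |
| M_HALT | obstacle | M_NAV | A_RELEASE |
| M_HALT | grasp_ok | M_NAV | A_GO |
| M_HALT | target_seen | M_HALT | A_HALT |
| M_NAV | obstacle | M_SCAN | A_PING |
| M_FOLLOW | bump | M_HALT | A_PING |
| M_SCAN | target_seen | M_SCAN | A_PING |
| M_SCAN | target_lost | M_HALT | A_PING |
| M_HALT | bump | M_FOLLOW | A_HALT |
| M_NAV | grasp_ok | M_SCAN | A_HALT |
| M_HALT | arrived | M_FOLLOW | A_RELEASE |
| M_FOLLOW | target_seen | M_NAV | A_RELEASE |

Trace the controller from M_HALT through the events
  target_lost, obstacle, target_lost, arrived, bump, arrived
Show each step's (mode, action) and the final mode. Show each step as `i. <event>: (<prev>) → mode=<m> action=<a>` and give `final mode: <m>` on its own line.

1. target_lost: (M_HALT) → mode=M_HALT action=A_PING
2. obstacle: (M_HALT) → mode=M_NAV action=A_RELEASE
3. target_lost: (M_NAV) → mode=M_HALT action=A_RELEASE
4. arrived: (M_HALT) → mode=M_FOLLOW action=A_RELEASE
5. bump: (M_FOLLOW) → mode=M_HALT action=A_PING
6. arrived: (M_HALT) → mode=M_FOLLOW action=A_RELEASE

final mode: M_FOLLOW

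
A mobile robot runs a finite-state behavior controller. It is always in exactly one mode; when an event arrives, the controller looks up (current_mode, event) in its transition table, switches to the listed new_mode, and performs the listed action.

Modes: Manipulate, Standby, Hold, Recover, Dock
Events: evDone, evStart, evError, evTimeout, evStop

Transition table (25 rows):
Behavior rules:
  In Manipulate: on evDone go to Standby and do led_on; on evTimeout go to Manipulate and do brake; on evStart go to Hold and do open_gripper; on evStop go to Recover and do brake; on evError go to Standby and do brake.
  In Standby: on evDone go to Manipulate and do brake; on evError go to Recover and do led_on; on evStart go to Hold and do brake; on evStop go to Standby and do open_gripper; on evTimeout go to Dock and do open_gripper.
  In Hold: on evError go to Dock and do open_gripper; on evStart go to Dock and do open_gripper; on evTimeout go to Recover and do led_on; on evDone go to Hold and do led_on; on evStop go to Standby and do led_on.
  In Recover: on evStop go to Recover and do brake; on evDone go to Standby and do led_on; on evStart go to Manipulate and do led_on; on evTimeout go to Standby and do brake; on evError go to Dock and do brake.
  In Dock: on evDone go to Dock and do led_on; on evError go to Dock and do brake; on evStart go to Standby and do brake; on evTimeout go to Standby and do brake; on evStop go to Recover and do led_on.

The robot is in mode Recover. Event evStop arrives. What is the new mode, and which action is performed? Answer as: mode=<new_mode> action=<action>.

current mode = Recover; filter table to that mode:
  (Recover, evStop) → (Recover, brake)  ← event matches
  (Recover, evDone) → (Standby, led_on)
  (Recover, evStart) → (Manipulate, led_on)
  (Recover, evTimeout) → (Standby, brake)
  (Recover, evError) → (Dock, brake)
event = evStop selects (Recover, brake)

mode=Recover action=brake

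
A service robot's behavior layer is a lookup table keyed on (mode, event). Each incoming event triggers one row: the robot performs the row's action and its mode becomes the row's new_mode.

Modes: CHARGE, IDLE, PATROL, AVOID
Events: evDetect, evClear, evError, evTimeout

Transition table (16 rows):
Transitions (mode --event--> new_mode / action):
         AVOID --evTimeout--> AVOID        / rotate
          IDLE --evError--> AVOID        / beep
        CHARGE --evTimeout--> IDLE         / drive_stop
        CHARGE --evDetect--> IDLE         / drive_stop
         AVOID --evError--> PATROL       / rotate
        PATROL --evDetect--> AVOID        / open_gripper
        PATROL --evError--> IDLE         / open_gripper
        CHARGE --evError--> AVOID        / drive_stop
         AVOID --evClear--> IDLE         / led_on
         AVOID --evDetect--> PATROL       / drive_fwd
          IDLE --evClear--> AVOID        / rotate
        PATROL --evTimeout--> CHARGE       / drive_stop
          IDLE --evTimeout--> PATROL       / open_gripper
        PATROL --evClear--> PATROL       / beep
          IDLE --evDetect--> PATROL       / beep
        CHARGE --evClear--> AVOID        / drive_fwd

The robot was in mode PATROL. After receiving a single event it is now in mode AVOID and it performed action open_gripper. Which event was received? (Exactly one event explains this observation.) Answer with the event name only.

try evDetect: (PATROL, evDetect) → (AVOID, open_gripper)  ← matches
try evClear: (PATROL, evClear) → (PATROL, beep)
try evError: (PATROL, evError) → (IDLE, open_gripper)
try evTimeout: (PATROL, evTimeout) → (CHARGE, drive_stop)

evDetect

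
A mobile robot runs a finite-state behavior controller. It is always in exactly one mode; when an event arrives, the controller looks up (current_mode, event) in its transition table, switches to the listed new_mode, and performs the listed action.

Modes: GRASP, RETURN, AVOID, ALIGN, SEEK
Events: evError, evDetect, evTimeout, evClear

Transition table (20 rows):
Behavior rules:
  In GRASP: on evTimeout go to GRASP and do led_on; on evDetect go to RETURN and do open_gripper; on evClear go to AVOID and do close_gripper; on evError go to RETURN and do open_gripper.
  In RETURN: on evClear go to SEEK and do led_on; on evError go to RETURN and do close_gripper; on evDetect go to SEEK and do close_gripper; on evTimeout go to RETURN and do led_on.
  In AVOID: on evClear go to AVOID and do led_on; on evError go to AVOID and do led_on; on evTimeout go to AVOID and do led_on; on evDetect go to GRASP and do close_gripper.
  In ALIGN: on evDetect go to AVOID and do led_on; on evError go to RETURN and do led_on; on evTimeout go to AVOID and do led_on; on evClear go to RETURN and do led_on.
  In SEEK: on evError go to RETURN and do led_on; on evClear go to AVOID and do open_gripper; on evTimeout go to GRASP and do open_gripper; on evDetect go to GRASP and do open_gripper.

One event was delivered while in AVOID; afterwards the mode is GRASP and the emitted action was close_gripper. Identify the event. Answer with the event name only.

evDetect

try evError: (AVOID, evError) → (AVOID, led_on)
try evDetect: (AVOID, evDetect) → (GRASP, close_gripper)  ← matches
try evTimeout: (AVOID, evTimeout) → (AVOID, led_on)
try evClear: (AVOID, evClear) → (AVOID, led_on)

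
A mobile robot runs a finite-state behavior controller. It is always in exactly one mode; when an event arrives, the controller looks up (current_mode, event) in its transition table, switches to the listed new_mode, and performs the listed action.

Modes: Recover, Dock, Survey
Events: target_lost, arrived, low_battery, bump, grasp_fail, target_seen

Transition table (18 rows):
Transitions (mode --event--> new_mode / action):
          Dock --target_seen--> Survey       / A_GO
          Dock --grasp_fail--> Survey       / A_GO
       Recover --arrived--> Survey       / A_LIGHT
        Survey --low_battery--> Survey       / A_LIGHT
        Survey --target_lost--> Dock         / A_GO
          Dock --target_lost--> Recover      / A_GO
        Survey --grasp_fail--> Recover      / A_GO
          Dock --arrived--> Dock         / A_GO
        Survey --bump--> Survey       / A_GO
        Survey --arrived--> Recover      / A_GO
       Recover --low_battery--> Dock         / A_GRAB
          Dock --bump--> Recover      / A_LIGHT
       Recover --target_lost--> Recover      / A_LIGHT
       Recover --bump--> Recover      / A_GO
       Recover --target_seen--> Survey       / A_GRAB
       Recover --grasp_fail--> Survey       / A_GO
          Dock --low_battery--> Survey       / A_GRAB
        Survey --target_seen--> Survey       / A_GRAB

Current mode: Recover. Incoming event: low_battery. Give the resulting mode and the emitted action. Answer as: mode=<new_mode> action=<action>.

mode=Dock action=A_GRAB

current mode = Recover; filter table to that mode:
  (Recover, arrived) → (Survey, A_LIGHT)
  (Recover, low_battery) → (Dock, A_GRAB)  ← event matches
  (Recover, target_lost) → (Recover, A_LIGHT)
  (Recover, bump) → (Recover, A_GO)
  (Recover, target_seen) → (Survey, A_GRAB)
  (Recover, grasp_fail) → (Survey, A_GO)
event = low_battery selects (Dock, A_GRAB)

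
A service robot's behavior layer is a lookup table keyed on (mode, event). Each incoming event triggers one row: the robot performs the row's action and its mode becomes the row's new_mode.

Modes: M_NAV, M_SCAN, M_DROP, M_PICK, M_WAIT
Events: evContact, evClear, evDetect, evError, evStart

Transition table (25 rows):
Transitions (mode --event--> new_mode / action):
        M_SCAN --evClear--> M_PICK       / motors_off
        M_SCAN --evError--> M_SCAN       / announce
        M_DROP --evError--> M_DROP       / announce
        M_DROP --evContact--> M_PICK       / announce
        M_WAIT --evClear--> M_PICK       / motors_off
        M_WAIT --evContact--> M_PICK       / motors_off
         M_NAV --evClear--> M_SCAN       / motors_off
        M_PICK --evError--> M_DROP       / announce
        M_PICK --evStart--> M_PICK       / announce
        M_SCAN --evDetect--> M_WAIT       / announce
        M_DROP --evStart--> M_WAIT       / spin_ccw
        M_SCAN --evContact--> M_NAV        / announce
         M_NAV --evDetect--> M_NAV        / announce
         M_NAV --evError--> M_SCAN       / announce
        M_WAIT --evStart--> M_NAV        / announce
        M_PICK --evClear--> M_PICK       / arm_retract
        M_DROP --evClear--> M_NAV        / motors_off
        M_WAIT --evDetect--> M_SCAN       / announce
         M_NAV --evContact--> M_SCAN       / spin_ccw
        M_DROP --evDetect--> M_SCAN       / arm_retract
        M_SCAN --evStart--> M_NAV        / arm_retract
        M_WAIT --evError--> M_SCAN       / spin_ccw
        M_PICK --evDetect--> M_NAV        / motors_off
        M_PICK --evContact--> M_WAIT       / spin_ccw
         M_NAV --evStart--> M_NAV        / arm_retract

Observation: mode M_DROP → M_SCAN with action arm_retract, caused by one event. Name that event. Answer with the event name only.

try evContact: (M_DROP, evContact) → (M_PICK, announce)
try evClear: (M_DROP, evClear) → (M_NAV, motors_off)
try evDetect: (M_DROP, evDetect) → (M_SCAN, arm_retract)  ← matches
try evError: (M_DROP, evError) → (M_DROP, announce)
try evStart: (M_DROP, evStart) → (M_WAIT, spin_ccw)

evDetect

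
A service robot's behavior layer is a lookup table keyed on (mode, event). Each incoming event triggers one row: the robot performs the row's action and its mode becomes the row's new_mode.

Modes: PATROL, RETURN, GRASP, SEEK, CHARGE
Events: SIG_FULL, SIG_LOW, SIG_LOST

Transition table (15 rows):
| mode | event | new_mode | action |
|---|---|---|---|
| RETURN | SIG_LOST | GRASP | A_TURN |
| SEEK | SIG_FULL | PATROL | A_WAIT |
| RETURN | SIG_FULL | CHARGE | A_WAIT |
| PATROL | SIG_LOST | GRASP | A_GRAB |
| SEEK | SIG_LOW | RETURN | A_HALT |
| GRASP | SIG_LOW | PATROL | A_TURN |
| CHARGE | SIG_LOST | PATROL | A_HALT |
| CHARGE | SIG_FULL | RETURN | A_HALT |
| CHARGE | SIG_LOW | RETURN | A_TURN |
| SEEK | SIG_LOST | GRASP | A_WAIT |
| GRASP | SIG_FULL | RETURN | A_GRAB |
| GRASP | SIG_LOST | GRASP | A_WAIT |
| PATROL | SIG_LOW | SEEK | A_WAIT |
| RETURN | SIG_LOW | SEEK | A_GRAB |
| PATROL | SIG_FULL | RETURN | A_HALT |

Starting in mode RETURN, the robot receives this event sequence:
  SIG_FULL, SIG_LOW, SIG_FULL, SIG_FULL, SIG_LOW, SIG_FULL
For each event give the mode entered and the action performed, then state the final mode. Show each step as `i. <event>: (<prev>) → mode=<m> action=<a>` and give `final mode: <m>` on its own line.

1. SIG_FULL: (RETURN) → mode=CHARGE action=A_WAIT
2. SIG_LOW: (CHARGE) → mode=RETURN action=A_TURN
3. SIG_FULL: (RETURN) → mode=CHARGE action=A_WAIT
4. SIG_FULL: (CHARGE) → mode=RETURN action=A_HALT
5. SIG_LOW: (RETURN) → mode=SEEK action=A_GRAB
6. SIG_FULL: (SEEK) → mode=PATROL action=A_WAIT

final mode: PATROL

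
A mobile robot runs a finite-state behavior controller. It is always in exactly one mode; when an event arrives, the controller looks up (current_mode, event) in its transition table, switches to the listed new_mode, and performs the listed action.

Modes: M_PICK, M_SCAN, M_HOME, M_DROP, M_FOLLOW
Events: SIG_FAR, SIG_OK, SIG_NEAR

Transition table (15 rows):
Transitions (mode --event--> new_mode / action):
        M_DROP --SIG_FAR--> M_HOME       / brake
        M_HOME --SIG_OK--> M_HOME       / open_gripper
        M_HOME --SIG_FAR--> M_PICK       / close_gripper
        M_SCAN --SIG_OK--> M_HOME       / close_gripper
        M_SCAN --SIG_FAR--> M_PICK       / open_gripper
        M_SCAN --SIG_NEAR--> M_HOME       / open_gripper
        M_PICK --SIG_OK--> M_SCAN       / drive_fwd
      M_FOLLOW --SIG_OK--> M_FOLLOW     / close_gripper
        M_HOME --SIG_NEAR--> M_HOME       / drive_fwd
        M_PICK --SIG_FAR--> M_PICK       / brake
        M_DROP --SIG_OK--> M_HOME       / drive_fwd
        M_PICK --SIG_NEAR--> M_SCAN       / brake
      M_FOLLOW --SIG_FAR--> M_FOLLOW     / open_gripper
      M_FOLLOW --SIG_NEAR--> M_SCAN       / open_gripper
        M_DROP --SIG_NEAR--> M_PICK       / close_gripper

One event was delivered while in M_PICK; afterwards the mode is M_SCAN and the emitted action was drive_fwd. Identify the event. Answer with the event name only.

SIG_OK

try SIG_FAR: (M_PICK, SIG_FAR) → (M_PICK, brake)
try SIG_OK: (M_PICK, SIG_OK) → (M_SCAN, drive_fwd)  ← matches
try SIG_NEAR: (M_PICK, SIG_NEAR) → (M_SCAN, brake)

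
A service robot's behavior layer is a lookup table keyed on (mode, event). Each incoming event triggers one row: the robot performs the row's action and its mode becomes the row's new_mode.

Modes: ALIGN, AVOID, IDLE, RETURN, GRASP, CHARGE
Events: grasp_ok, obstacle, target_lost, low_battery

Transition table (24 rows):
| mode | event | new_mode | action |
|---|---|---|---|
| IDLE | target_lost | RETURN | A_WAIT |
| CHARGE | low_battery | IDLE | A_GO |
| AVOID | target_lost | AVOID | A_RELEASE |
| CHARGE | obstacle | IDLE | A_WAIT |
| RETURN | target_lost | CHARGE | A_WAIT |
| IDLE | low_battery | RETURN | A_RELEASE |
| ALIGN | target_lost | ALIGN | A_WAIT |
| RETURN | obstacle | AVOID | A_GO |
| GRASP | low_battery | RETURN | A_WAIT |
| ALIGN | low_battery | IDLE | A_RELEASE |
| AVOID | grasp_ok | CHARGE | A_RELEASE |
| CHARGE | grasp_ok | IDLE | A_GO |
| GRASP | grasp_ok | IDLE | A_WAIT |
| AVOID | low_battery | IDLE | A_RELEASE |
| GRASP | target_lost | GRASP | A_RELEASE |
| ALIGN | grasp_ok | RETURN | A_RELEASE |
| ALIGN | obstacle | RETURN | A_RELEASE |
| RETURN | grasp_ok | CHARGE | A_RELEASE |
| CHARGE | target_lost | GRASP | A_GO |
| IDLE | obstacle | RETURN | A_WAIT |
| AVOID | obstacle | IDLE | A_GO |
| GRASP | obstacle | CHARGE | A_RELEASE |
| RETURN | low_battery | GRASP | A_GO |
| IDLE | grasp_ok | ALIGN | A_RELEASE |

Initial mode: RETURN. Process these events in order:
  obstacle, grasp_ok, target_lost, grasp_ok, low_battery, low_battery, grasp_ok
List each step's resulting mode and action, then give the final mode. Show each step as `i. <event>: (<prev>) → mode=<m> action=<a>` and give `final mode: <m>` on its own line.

final mode: IDLE

1. obstacle: (RETURN) → mode=AVOID action=A_GO
2. grasp_ok: (AVOID) → mode=CHARGE action=A_RELEASE
3. target_lost: (CHARGE) → mode=GRASP action=A_GO
4. grasp_ok: (GRASP) → mode=IDLE action=A_WAIT
5. low_battery: (IDLE) → mode=RETURN action=A_RELEASE
6. low_battery: (RETURN) → mode=GRASP action=A_GO
7. grasp_ok: (GRASP) → mode=IDLE action=A_WAIT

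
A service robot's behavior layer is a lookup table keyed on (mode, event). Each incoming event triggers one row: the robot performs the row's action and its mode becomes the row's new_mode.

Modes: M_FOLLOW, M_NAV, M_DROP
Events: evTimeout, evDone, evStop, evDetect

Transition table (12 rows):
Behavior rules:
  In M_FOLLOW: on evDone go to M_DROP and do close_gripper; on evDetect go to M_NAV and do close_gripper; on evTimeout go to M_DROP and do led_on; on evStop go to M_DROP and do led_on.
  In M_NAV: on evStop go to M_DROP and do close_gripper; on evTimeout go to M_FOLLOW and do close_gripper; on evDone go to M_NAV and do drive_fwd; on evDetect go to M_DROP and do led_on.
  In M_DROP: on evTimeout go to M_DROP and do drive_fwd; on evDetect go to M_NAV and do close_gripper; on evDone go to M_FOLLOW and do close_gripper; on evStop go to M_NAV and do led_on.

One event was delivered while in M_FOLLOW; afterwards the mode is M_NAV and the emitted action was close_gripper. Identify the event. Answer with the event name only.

try evTimeout: (M_FOLLOW, evTimeout) → (M_DROP, led_on)
try evDone: (M_FOLLOW, evDone) → (M_DROP, close_gripper)
try evStop: (M_FOLLOW, evStop) → (M_DROP, led_on)
try evDetect: (M_FOLLOW, evDetect) → (M_NAV, close_gripper)  ← matches

evDetect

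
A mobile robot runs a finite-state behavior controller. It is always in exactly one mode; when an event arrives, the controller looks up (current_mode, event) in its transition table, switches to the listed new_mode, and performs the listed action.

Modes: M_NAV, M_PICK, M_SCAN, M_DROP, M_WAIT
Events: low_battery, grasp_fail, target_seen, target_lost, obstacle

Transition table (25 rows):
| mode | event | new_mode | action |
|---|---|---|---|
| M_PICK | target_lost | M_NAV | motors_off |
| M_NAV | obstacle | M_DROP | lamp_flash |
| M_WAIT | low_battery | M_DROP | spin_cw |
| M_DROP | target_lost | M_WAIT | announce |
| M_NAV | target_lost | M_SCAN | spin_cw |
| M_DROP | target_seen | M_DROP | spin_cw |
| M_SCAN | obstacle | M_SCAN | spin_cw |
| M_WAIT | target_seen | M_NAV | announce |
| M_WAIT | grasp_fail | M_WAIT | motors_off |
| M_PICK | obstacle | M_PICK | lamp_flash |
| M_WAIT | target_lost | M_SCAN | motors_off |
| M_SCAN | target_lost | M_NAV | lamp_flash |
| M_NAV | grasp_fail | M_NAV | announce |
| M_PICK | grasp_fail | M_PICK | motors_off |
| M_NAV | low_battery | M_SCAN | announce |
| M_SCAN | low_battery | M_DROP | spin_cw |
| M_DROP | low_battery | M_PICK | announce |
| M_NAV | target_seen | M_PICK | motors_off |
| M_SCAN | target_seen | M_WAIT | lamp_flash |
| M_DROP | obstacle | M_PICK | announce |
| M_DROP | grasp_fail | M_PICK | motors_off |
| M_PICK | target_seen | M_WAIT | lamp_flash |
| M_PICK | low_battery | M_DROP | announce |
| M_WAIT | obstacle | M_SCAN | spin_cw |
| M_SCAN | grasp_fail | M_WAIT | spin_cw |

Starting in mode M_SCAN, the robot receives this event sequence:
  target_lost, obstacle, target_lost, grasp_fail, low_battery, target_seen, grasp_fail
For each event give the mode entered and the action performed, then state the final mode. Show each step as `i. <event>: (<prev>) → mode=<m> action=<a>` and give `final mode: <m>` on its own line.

final mode: M_PICK

1. target_lost: (M_SCAN) → mode=M_NAV action=lamp_flash
2. obstacle: (M_NAV) → mode=M_DROP action=lamp_flash
3. target_lost: (M_DROP) → mode=M_WAIT action=announce
4. grasp_fail: (M_WAIT) → mode=M_WAIT action=motors_off
5. low_battery: (M_WAIT) → mode=M_DROP action=spin_cw
6. target_seen: (M_DROP) → mode=M_DROP action=spin_cw
7. grasp_fail: (M_DROP) → mode=M_PICK action=motors_off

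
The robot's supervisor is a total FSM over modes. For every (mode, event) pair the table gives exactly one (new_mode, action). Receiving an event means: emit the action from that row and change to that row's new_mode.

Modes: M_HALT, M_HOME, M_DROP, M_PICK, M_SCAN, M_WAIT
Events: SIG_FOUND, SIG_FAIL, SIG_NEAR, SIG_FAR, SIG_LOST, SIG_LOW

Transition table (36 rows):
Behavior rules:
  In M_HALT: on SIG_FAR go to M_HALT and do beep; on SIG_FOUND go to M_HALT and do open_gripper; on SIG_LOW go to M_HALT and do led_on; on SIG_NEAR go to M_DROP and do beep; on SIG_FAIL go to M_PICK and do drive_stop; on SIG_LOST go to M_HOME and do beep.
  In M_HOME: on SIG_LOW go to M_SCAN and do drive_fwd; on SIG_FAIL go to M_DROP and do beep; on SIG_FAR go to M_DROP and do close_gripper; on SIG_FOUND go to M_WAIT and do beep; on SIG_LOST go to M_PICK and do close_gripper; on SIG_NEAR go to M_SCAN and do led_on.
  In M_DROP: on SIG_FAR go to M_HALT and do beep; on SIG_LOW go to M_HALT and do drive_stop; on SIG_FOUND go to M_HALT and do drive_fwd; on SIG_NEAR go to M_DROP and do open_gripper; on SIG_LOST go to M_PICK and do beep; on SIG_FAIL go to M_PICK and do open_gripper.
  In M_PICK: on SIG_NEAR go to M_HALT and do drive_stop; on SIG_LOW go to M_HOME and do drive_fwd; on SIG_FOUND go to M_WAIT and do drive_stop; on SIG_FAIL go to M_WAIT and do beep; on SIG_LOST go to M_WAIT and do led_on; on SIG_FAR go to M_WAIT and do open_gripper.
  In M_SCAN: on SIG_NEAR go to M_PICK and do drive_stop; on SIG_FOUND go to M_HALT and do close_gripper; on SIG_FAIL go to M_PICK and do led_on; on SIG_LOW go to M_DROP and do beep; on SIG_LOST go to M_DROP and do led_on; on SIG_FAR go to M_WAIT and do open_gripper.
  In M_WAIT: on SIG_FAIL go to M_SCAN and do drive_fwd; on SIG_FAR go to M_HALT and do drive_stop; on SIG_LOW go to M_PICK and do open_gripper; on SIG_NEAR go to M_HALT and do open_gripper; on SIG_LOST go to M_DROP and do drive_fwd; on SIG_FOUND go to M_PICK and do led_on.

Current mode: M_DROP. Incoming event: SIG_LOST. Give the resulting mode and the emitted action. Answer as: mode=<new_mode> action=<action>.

current mode = M_DROP; filter table to that mode:
  (M_DROP, SIG_FAR) → (M_HALT, beep)
  (M_DROP, SIG_LOW) → (M_HALT, drive_stop)
  (M_DROP, SIG_FOUND) → (M_HALT, drive_fwd)
  (M_DROP, SIG_NEAR) → (M_DROP, open_gripper)
  (M_DROP, SIG_LOST) → (M_PICK, beep)  ← event matches
  (M_DROP, SIG_FAIL) → (M_PICK, open_gripper)
event = SIG_LOST selects (M_PICK, beep)

mode=M_PICK action=beep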